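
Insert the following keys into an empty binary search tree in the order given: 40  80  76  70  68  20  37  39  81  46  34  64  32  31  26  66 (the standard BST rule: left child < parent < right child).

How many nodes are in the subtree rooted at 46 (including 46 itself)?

40: root
80: right child of 40 (depth 1)
76: left child of 80 (depth 2)
70: left child of 76 (depth 3)
68: left child of 70 (depth 4)
20: left child of 40 (depth 1)
37: right child of 20 (depth 2)
39: right child of 37 (depth 3)
81: right child of 80 (depth 2)
46: left child of 68 (depth 5)
34: left child of 37 (depth 3)
64: right child of 46 (depth 6)
32: left child of 34 (depth 4)
31: left child of 32 (depth 5)
26: left child of 31 (depth 6)
66: right child of 64 (depth 7)

Subtree rooted at 46 contains: 46, 64, 66 — 3 nodes.

3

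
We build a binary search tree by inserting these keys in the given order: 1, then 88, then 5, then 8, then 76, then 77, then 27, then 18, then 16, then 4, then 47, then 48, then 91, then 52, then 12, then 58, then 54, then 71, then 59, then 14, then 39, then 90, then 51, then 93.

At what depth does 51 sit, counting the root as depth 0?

1: root
88: right child of 1 (depth 1)
5: left child of 88 (depth 2)
8: right child of 5 (depth 3)
76: right child of 8 (depth 4)
77: right child of 76 (depth 5)
27: left child of 76 (depth 5)
18: left child of 27 (depth 6)
16: left child of 18 (depth 7)
4: left child of 5 (depth 3)
47: right child of 27 (depth 6)
48: right child of 47 (depth 7)
91: right child of 88 (depth 2)
52: right child of 48 (depth 8)
12: left child of 16 (depth 8)
58: right child of 52 (depth 9)
54: left child of 58 (depth 10)
71: right child of 58 (depth 10)
59: left child of 71 (depth 11)
14: right child of 12 (depth 9)
39: left child of 47 (depth 7)
90: left child of 91 (depth 3)
51: left child of 52 (depth 9)
93: right child of 91 (depth 3)

Path to 51: 1 → 88 → 5 → 8 → 76 → 27 → 47 → 48 → 52 → 51, which is 9 edges.

9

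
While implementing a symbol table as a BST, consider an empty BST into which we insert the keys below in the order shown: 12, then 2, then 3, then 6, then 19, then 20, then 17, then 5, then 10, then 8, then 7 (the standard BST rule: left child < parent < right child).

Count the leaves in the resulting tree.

4

12: root
2: left child of 12 (depth 1)
3: right child of 2 (depth 2)
6: right child of 3 (depth 3)
19: right child of 12 (depth 1)
20: right child of 19 (depth 2)
17: left child of 19 (depth 2)
5: left child of 6 (depth 4)
10: right child of 6 (depth 4)
8: left child of 10 (depth 5)
7: left child of 8 (depth 6)

Leaves: 5, 7, 17, 20 — 4 in total.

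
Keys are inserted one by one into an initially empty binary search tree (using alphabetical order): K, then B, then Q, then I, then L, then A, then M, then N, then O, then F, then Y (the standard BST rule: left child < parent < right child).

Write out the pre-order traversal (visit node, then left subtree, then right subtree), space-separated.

K B A I F Q L M N O Y

K: root
B: left child of K (depth 1)
Q: right child of K (depth 1)
I: right child of B (depth 2)
L: left child of Q (depth 2)
A: left child of B (depth 2)
M: right child of L (depth 3)
N: right child of M (depth 4)
O: right child of N (depth 5)
F: left child of I (depth 3)
Y: right child of Q (depth 2)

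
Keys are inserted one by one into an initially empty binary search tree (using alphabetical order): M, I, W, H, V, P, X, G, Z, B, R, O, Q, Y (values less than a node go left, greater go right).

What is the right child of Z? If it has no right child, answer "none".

none

Resulting structure (node: left, right):
  M: L=I, R=W
  I: L=H, R=–
  W: L=V, R=X
  H: L=G, R=–
  V: L=P, R=–
  P: L=O, R=R
  X: L=–, R=Z
  G: L=B, R=–
  Z: L=Y, R=–
  B: L=–, R=–
  R: L=Q, R=–
  O: L=–, R=–
  Q: L=–, R=–
  Y: L=–, R=–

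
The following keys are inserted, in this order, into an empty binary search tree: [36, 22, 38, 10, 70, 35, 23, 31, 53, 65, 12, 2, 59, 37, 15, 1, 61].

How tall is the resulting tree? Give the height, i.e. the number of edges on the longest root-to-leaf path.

Insert 36: tree is empty, so 36 becomes the root.
Insert 22: 22 < 36 → go left. Place as left child of 36.
Insert 38: 38 > 36 → go right. Place as right child of 36.
Insert 10: 10 < 36 → go left; 10 < 22 → go left. Place as left child of 22.
Insert 70: 70 > 36 → go right; 70 > 38 → go right. Place as right child of 38.
Insert 35: 35 < 36 → go left; 35 > 22 → go right. Place as right child of 22.
Insert 23: 23 < 36 → go left; 23 > 22 → go right; 23 < 35 → go left. Place as left child of 35.
Insert 31: 31 < 36 → go left; 31 > 22 → go right; 31 < 35 → go left; 31 > 23 → go right. Place as right child of 23.
Insert 53: 53 > 36 → go right; 53 > 38 → go right; 53 < 70 → go left. Place as left child of 70.
Insert 65: 65 > 36 → go right; 65 > 38 → go right; 65 < 70 → go left; 65 > 53 → go right. Place as right child of 53.
Insert 12: 12 < 36 → go left; 12 < 22 → go left; 12 > 10 → go right. Place as right child of 10.
Insert 2: 2 < 36 → go left; 2 < 22 → go left; 2 < 10 → go left. Place as left child of 10.
Insert 59: 59 > 36 → go right; 59 > 38 → go right; 59 < 70 → go left; 59 > 53 → go right; 59 < 65 → go left. Place as left child of 65.
Insert 37: 37 > 36 → go right; 37 < 38 → go left. Place as left child of 38.
Insert 15: 15 < 36 → go left; 15 < 22 → go left; 15 > 10 → go right; 15 > 12 → go right. Place as right child of 12.
Insert 1: 1 < 36 → go left; 1 < 22 → go left; 1 < 10 → go left; 1 < 2 → go left. Place as left child of 2.
Insert 61: 61 > 36 → go right; 61 > 38 → go right; 61 < 70 → go left; 61 > 53 → go right; 61 < 65 → go left; 61 > 59 → go right. Place as right child of 59.

The deepest node is 61 at depth 6.

6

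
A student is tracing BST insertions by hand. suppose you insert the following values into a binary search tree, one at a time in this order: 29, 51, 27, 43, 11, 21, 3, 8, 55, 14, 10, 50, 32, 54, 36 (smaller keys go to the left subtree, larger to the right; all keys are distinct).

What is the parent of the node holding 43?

Insert 29: tree is empty, so 29 becomes the root.
Insert 51: 51 > 29 → go right. Place as right child of 29.
Insert 27: 27 < 29 → go left. Place as left child of 29.
Insert 43: 43 > 29 → go right; 43 < 51 → go left. Place as left child of 51.
Insert 11: 11 < 29 → go left; 11 < 27 → go left. Place as left child of 27.
Insert 21: 21 < 29 → go left; 21 < 27 → go left; 21 > 11 → go right. Place as right child of 11.
Insert 3: 3 < 29 → go left; 3 < 27 → go left; 3 < 11 → go left. Place as left child of 11.
Insert 8: 8 < 29 → go left; 8 < 27 → go left; 8 < 11 → go left; 8 > 3 → go right. Place as right child of 3.
Insert 55: 55 > 29 → go right; 55 > 51 → go right. Place as right child of 51.
Insert 14: 14 < 29 → go left; 14 < 27 → go left; 14 > 11 → go right; 14 < 21 → go left. Place as left child of 21.
Insert 10: 10 < 29 → go left; 10 < 27 → go left; 10 < 11 → go left; 10 > 3 → go right; 10 > 8 → go right. Place as right child of 8.
Insert 50: 50 > 29 → go right; 50 < 51 → go left; 50 > 43 → go right. Place as right child of 43.
Insert 32: 32 > 29 → go right; 32 < 51 → go left; 32 < 43 → go left. Place as left child of 43.
Insert 54: 54 > 29 → go right; 54 > 51 → go right; 54 < 55 → go left. Place as left child of 55.
Insert 36: 36 > 29 → go right; 36 < 51 → go left; 36 < 43 → go left; 36 > 32 → go right. Place as right child of 32.

51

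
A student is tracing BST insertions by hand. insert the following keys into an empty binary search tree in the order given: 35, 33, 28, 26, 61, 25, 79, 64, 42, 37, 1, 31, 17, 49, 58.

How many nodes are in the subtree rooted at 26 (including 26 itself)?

4

Insert 35: tree is empty, so 35 becomes the root.
Insert 33: 33 < 35 → go left. Place as left child of 35.
Insert 28: 28 < 35 → go left; 28 < 33 → go left. Place as left child of 33.
Insert 26: 26 < 35 → go left; 26 < 33 → go left; 26 < 28 → go left. Place as left child of 28.
Insert 61: 61 > 35 → go right. Place as right child of 35.
Insert 25: 25 < 35 → go left; 25 < 33 → go left; 25 < 28 → go left; 25 < 26 → go left. Place as left child of 26.
Insert 79: 79 > 35 → go right; 79 > 61 → go right. Place as right child of 61.
Insert 64: 64 > 35 → go right; 64 > 61 → go right; 64 < 79 → go left. Place as left child of 79.
Insert 42: 42 > 35 → go right; 42 < 61 → go left. Place as left child of 61.
Insert 37: 37 > 35 → go right; 37 < 61 → go left; 37 < 42 → go left. Place as left child of 42.
Insert 1: 1 < 35 → go left; 1 < 33 → go left; 1 < 28 → go left; 1 < 26 → go left; 1 < 25 → go left. Place as left child of 25.
Insert 31: 31 < 35 → go left; 31 < 33 → go left; 31 > 28 → go right. Place as right child of 28.
Insert 17: 17 < 35 → go left; 17 < 33 → go left; 17 < 28 → go left; 17 < 26 → go left; 17 < 25 → go left; 17 > 1 → go right. Place as right child of 1.
Insert 49: 49 > 35 → go right; 49 < 61 → go left; 49 > 42 → go right. Place as right child of 42.
Insert 58: 58 > 35 → go right; 58 < 61 → go left; 58 > 42 → go right; 58 > 49 → go right. Place as right child of 49.

Subtree rooted at 26 contains: 26, 25, 1, 17 — 4 nodes.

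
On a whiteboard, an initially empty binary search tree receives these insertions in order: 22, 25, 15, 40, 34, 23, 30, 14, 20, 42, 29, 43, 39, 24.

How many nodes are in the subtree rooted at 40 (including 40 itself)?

7

Resulting structure (node: left, right):
  22: L=15, R=25
  25: L=23, R=40
  15: L=14, R=20
  40: L=34, R=42
  34: L=30, R=39
  23: L=–, R=24
  30: L=29, R=–
  14: L=–, R=–
  20: L=–, R=–
  42: L=–, R=43
  29: L=–, R=–
  43: L=–, R=–
  39: L=–, R=–
  24: L=–, R=–

Subtree rooted at 40 contains: 40, 34, 30, 29, 39, 42, 43 — 7 nodes.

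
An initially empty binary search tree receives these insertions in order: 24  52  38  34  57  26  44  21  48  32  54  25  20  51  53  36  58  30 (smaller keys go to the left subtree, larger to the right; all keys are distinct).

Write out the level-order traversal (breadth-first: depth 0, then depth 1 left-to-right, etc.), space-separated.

24: root
52: right child of 24 (depth 1)
38: left child of 52 (depth 2)
34: left child of 38 (depth 3)
57: right child of 52 (depth 2)
26: left child of 34 (depth 4)
44: right child of 38 (depth 3)
21: left child of 24 (depth 1)
48: right child of 44 (depth 4)
32: right child of 26 (depth 5)
54: left child of 57 (depth 3)
25: left child of 26 (depth 5)
20: left child of 21 (depth 2)
51: right child of 48 (depth 5)
53: left child of 54 (depth 4)
36: right child of 34 (depth 4)
58: right child of 57 (depth 3)
30: left child of 32 (depth 6)

24 21 52 20 38 57 34 44 54 58 26 36 48 53 25 32 51 30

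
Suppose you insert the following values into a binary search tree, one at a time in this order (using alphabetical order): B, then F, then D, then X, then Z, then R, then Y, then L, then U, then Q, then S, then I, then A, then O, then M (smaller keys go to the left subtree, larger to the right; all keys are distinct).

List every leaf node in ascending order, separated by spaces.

Insert B: tree is empty, so B becomes the root.
Insert F: F > B → go right. Place as right child of B.
Insert D: D > B → go right; D < F → go left. Place as left child of F.
Insert X: X > B → go right; X > F → go right. Place as right child of F.
Insert Z: Z > B → go right; Z > F → go right; Z > X → go right. Place as right child of X.
Insert R: R > B → go right; R > F → go right; R < X → go left. Place as left child of X.
Insert Y: Y > B → go right; Y > F → go right; Y > X → go right; Y < Z → go left. Place as left child of Z.
Insert L: L > B → go right; L > F → go right; L < X → go left; L < R → go left. Place as left child of R.
Insert U: U > B → go right; U > F → go right; U < X → go left; U > R → go right. Place as right child of R.
Insert Q: Q > B → go right; Q > F → go right; Q < X → go left; Q < R → go left; Q > L → go right. Place as right child of L.
Insert S: S > B → go right; S > F → go right; S < X → go left; S > R → go right; S < U → go left. Place as left child of U.
Insert I: I > B → go right; I > F → go right; I < X → go left; I < R → go left; I < L → go left. Place as left child of L.
Insert A: A < B → go left. Place as left child of B.
Insert O: O > B → go right; O > F → go right; O < X → go left; O < R → go left; O > L → go right; O < Q → go left. Place as left child of Q.
Insert M: M > B → go right; M > F → go right; M < X → go left; M < R → go left; M > L → go right; M < Q → go left; M < O → go left. Place as left child of O.

A D I M S Y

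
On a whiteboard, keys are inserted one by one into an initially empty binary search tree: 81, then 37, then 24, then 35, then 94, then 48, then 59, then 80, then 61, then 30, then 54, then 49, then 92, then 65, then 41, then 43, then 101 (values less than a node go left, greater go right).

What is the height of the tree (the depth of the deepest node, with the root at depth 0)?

6

Insert 81: tree is empty, so 81 becomes the root.
Insert 37: 37 < 81 → go left. Place as left child of 81.
Insert 24: 24 < 81 → go left; 24 < 37 → go left. Place as left child of 37.
Insert 35: 35 < 81 → go left; 35 < 37 → go left; 35 > 24 → go right. Place as right child of 24.
Insert 94: 94 > 81 → go right. Place as right child of 81.
Insert 48: 48 < 81 → go left; 48 > 37 → go right. Place as right child of 37.
Insert 59: 59 < 81 → go left; 59 > 37 → go right; 59 > 48 → go right. Place as right child of 48.
Insert 80: 80 < 81 → go left; 80 > 37 → go right; 80 > 48 → go right; 80 > 59 → go right. Place as right child of 59.
Insert 61: 61 < 81 → go left; 61 > 37 → go right; 61 > 48 → go right; 61 > 59 → go right; 61 < 80 → go left. Place as left child of 80.
Insert 30: 30 < 81 → go left; 30 < 37 → go left; 30 > 24 → go right; 30 < 35 → go left. Place as left child of 35.
Insert 54: 54 < 81 → go left; 54 > 37 → go right; 54 > 48 → go right; 54 < 59 → go left. Place as left child of 59.
Insert 49: 49 < 81 → go left; 49 > 37 → go right; 49 > 48 → go right; 49 < 59 → go left; 49 < 54 → go left. Place as left child of 54.
Insert 92: 92 > 81 → go right; 92 < 94 → go left. Place as left child of 94.
Insert 65: 65 < 81 → go left; 65 > 37 → go right; 65 > 48 → go right; 65 > 59 → go right; 65 < 80 → go left; 65 > 61 → go right. Place as right child of 61.
Insert 41: 41 < 81 → go left; 41 > 37 → go right; 41 < 48 → go left. Place as left child of 48.
Insert 43: 43 < 81 → go left; 43 > 37 → go right; 43 < 48 → go left; 43 > 41 → go right. Place as right child of 41.
Insert 101: 101 > 81 → go right; 101 > 94 → go right. Place as right child of 94.

The deepest node is 65 at depth 6.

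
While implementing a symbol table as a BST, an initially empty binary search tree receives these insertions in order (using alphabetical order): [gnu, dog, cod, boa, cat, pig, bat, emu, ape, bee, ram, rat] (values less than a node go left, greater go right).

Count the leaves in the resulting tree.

Insert gnu: tree is empty, so gnu becomes the root.
Insert dog: dog < gnu → go left. Place as left child of gnu.
Insert cod: cod < gnu → go left; cod < dog → go left. Place as left child of dog.
Insert boa: boa < gnu → go left; boa < dog → go left; boa < cod → go left. Place as left child of cod.
Insert cat: cat < gnu → go left; cat < dog → go left; cat < cod → go left; cat > boa → go right. Place as right child of boa.
Insert pig: pig > gnu → go right. Place as right child of gnu.
Insert bat: bat < gnu → go left; bat < dog → go left; bat < cod → go left; bat < boa → go left. Place as left child of boa.
Insert emu: emu < gnu → go left; emu > dog → go right. Place as right child of dog.
Insert ape: ape < gnu → go left; ape < dog → go left; ape < cod → go left; ape < boa → go left; ape < bat → go left. Place as left child of bat.
Insert bee: bee < gnu → go left; bee < dog → go left; bee < cod → go left; bee < boa → go left; bee > bat → go right. Place as right child of bat.
Insert ram: ram > gnu → go right; ram > pig → go right. Place as right child of pig.
Insert rat: rat > gnu → go right; rat > pig → go right; rat > ram → go right. Place as right child of ram.

Leaves: ape, bee, cat, emu, rat — 5 in total.

5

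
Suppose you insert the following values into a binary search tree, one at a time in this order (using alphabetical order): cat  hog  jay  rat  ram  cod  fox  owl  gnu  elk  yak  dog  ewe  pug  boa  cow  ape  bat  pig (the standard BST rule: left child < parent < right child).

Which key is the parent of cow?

dog

Insert cat: tree is empty, so cat becomes the root.
Insert hog: hog > cat → go right. Place as right child of cat.
Insert jay: jay > cat → go right; jay > hog → go right. Place as right child of hog.
Insert rat: rat > cat → go right; rat > hog → go right; rat > jay → go right. Place as right child of jay.
Insert ram: ram > cat → go right; ram > hog → go right; ram > jay → go right; ram < rat → go left. Place as left child of rat.
Insert cod: cod > cat → go right; cod < hog → go left. Place as left child of hog.
Insert fox: fox > cat → go right; fox < hog → go left; fox > cod → go right. Place as right child of cod.
Insert owl: owl > cat → go right; owl > hog → go right; owl > jay → go right; owl < rat → go left; owl < ram → go left. Place as left child of ram.
Insert gnu: gnu > cat → go right; gnu < hog → go left; gnu > cod → go right; gnu > fox → go right. Place as right child of fox.
Insert elk: elk > cat → go right; elk < hog → go left; elk > cod → go right; elk < fox → go left. Place as left child of fox.
Insert yak: yak > cat → go right; yak > hog → go right; yak > jay → go right; yak > rat → go right. Place as right child of rat.
Insert dog: dog > cat → go right; dog < hog → go left; dog > cod → go right; dog < fox → go left; dog < elk → go left. Place as left child of elk.
Insert ewe: ewe > cat → go right; ewe < hog → go left; ewe > cod → go right; ewe < fox → go left; ewe > elk → go right. Place as right child of elk.
Insert pug: pug > cat → go right; pug > hog → go right; pug > jay → go right; pug < rat → go left; pug < ram → go left; pug > owl → go right. Place as right child of owl.
Insert boa: boa < cat → go left. Place as left child of cat.
Insert cow: cow > cat → go right; cow < hog → go left; cow > cod → go right; cow < fox → go left; cow < elk → go left; cow < dog → go left. Place as left child of dog.
Insert ape: ape < cat → go left; ape < boa → go left. Place as left child of boa.
Insert bat: bat < cat → go left; bat < boa → go left; bat > ape → go right. Place as right child of ape.
Insert pig: pig > cat → go right; pig > hog → go right; pig > jay → go right; pig < rat → go left; pig < ram → go left; pig > owl → go right; pig < pug → go left. Place as left child of pug.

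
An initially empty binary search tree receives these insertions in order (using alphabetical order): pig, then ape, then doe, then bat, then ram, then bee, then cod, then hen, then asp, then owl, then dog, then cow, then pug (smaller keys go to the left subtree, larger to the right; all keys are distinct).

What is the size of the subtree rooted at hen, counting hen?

Insert pig: tree is empty, so pig becomes the root.
Insert ape: ape < pig → go left. Place as left child of pig.
Insert doe: doe < pig → go left; doe > ape → go right. Place as right child of ape.
Insert bat: bat < pig → go left; bat > ape → go right; bat < doe → go left. Place as left child of doe.
Insert ram: ram > pig → go right. Place as right child of pig.
Insert bee: bee < pig → go left; bee > ape → go right; bee < doe → go left; bee > bat → go right. Place as right child of bat.
Insert cod: cod < pig → go left; cod > ape → go right; cod < doe → go left; cod > bat → go right; cod > bee → go right. Place as right child of bee.
Insert hen: hen < pig → go left; hen > ape → go right; hen > doe → go right. Place as right child of doe.
Insert asp: asp < pig → go left; asp > ape → go right; asp < doe → go left; asp < bat → go left. Place as left child of bat.
Insert owl: owl < pig → go left; owl > ape → go right; owl > doe → go right; owl > hen → go right. Place as right child of hen.
Insert dog: dog < pig → go left; dog > ape → go right; dog > doe → go right; dog < hen → go left. Place as left child of hen.
Insert cow: cow < pig → go left; cow > ape → go right; cow < doe → go left; cow > bat → go right; cow > bee → go right; cow > cod → go right. Place as right child of cod.
Insert pug: pug > pig → go right; pug < ram → go left. Place as left child of ram.

Subtree rooted at hen contains: hen, dog, owl — 3 nodes.

3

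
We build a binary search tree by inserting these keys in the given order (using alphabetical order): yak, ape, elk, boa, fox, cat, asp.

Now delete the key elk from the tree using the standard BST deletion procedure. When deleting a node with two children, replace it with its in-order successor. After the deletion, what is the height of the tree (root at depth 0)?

4

yak: root
ape: left child of yak (depth 1)
elk: right child of ape (depth 2)
boa: left child of elk (depth 3)
fox: right child of elk (depth 3)
cat: right child of boa (depth 4)
asp: left child of boa (depth 4)

Delete elk (two children — replace with in-order successor).
After deletion, deepest node is cat at depth 4.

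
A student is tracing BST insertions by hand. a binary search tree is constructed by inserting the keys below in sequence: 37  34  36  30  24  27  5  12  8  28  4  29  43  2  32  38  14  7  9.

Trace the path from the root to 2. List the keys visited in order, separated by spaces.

Resulting structure (node: left, right):
  37: L=34, R=43
  34: L=30, R=36
  36: L=–, R=–
  30: L=24, R=32
  24: L=5, R=27
  27: L=–, R=28
  5: L=4, R=12
  12: L=8, R=14
  8: L=7, R=9
  28: L=–, R=29
  4: L=2, R=–
  29: L=–, R=–
  43: L=38, R=–
  2: L=–, R=–
  32: L=–, R=–
  38: L=–, R=–
  14: L=–, R=–
  7: L=–, R=–
  9: L=–, R=–

37 34 30 24 5 4 2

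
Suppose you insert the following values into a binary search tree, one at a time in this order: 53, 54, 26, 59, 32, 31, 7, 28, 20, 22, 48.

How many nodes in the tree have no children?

53: root
54: right child of 53 (depth 1)
26: left child of 53 (depth 1)
59: right child of 54 (depth 2)
32: right child of 26 (depth 2)
31: left child of 32 (depth 3)
7: left child of 26 (depth 2)
28: left child of 31 (depth 4)
20: right child of 7 (depth 3)
22: right child of 20 (depth 4)
48: right child of 32 (depth 3)

Leaves: 22, 28, 48, 59 — 4 in total.

4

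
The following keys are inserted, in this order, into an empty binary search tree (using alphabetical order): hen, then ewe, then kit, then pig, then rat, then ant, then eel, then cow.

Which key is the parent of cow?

eel

Insert hen: tree is empty, so hen becomes the root.
Insert ewe: ewe < hen → go left. Place as left child of hen.
Insert kit: kit > hen → go right. Place as right child of hen.
Insert pig: pig > hen → go right; pig > kit → go right. Place as right child of kit.
Insert rat: rat > hen → go right; rat > kit → go right; rat > pig → go right. Place as right child of pig.
Insert ant: ant < hen → go left; ant < ewe → go left. Place as left child of ewe.
Insert eel: eel < hen → go left; eel < ewe → go left; eel > ant → go right. Place as right child of ant.
Insert cow: cow < hen → go left; cow < ewe → go left; cow > ant → go right; cow < eel → go left. Place as left child of eel.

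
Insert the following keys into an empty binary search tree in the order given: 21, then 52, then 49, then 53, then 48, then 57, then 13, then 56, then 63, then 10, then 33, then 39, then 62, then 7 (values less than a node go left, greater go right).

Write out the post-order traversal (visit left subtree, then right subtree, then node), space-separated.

7 10 13 39 33 48 49 56 62 63 57 53 52 21

Resulting structure (node: left, right):
  21: L=13, R=52
  52: L=49, R=53
  49: L=48, R=–
  53: L=–, R=57
  48: L=33, R=–
  57: L=56, R=63
  13: L=10, R=–
  56: L=–, R=–
  63: L=62, R=–
  10: L=7, R=–
  33: L=–, R=39
  39: L=–, R=–
  62: L=–, R=–
  7: L=–, R=–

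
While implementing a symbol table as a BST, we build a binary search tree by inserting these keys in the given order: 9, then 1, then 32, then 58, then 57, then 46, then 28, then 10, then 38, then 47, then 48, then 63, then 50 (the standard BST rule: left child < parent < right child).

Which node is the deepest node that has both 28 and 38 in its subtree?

Insert 9: tree is empty, so 9 becomes the root.
Insert 1: 1 < 9 → go left. Place as left child of 9.
Insert 32: 32 > 9 → go right. Place as right child of 9.
Insert 58: 58 > 9 → go right; 58 > 32 → go right. Place as right child of 32.
Insert 57: 57 > 9 → go right; 57 > 32 → go right; 57 < 58 → go left. Place as left child of 58.
Insert 46: 46 > 9 → go right; 46 > 32 → go right; 46 < 58 → go left; 46 < 57 → go left. Place as left child of 57.
Insert 28: 28 > 9 → go right; 28 < 32 → go left. Place as left child of 32.
Insert 10: 10 > 9 → go right; 10 < 32 → go left; 10 < 28 → go left. Place as left child of 28.
Insert 38: 38 > 9 → go right; 38 > 32 → go right; 38 < 58 → go left; 38 < 57 → go left; 38 < 46 → go left. Place as left child of 46.
Insert 47: 47 > 9 → go right; 47 > 32 → go right; 47 < 58 → go left; 47 < 57 → go left; 47 > 46 → go right. Place as right child of 46.
Insert 48: 48 > 9 → go right; 48 > 32 → go right; 48 < 58 → go left; 48 < 57 → go left; 48 > 46 → go right; 48 > 47 → go right. Place as right child of 47.
Insert 63: 63 > 9 → go right; 63 > 32 → go right; 63 > 58 → go right. Place as right child of 58.
Insert 50: 50 > 9 → go right; 50 > 32 → go right; 50 < 58 → go left; 50 < 57 → go left; 50 > 46 → go right; 50 > 47 → go right; 50 > 48 → go right. Place as right child of 48.

Path to 28: 9 → 32 → 28
Path to 38: 9 → 32 → 58 → 57 → 46 → 38
The paths share a prefix ending at 32, then split left and right.

32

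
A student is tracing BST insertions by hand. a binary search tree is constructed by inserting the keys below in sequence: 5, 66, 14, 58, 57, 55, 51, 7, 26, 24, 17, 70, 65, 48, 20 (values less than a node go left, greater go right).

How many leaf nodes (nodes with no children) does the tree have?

5: root
66: right child of 5 (depth 1)
14: left child of 66 (depth 2)
58: right child of 14 (depth 3)
57: left child of 58 (depth 4)
55: left child of 57 (depth 5)
51: left child of 55 (depth 6)
7: left child of 14 (depth 3)
26: left child of 51 (depth 7)
24: left child of 26 (depth 8)
17: left child of 24 (depth 9)
70: right child of 66 (depth 2)
65: right child of 58 (depth 4)
48: right child of 26 (depth 8)
20: right child of 17 (depth 10)

Leaves: 7, 20, 48, 65, 70 — 5 in total.

5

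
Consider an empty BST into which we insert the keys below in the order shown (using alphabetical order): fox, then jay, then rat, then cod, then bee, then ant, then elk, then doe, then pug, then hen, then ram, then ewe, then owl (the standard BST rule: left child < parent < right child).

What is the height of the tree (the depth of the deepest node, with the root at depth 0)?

4

Resulting structure (node: left, right):
  fox: L=cod, R=jay
  jay: L=hen, R=rat
  rat: L=pug, R=–
  cod: L=bee, R=elk
  bee: L=ant, R=–
  ant: L=–, R=–
  elk: L=doe, R=ewe
  doe: L=–, R=–
  pug: L=owl, R=ram
  hen: L=–, R=–
  ram: L=–, R=–
  ewe: L=–, R=–
  owl: L=–, R=–

The deepest node is ram at depth 4.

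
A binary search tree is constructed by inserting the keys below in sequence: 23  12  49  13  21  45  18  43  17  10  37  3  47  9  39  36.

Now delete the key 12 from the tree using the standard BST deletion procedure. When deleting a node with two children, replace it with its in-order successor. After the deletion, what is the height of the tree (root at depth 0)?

5

Insert 23: tree is empty, so 23 becomes the root.
Insert 12: 12 < 23 → go left. Place as left child of 23.
Insert 49: 49 > 23 → go right. Place as right child of 23.
Insert 13: 13 < 23 → go left; 13 > 12 → go right. Place as right child of 12.
Insert 21: 21 < 23 → go left; 21 > 12 → go right; 21 > 13 → go right. Place as right child of 13.
Insert 45: 45 > 23 → go right; 45 < 49 → go left. Place as left child of 49.
Insert 18: 18 < 23 → go left; 18 > 12 → go right; 18 > 13 → go right; 18 < 21 → go left. Place as left child of 21.
Insert 43: 43 > 23 → go right; 43 < 49 → go left; 43 < 45 → go left. Place as left child of 45.
Insert 17: 17 < 23 → go left; 17 > 12 → go right; 17 > 13 → go right; 17 < 21 → go left; 17 < 18 → go left. Place as left child of 18.
Insert 10: 10 < 23 → go left; 10 < 12 → go left. Place as left child of 12.
Insert 37: 37 > 23 → go right; 37 < 49 → go left; 37 < 45 → go left; 37 < 43 → go left. Place as left child of 43.
Insert 3: 3 < 23 → go left; 3 < 12 → go left; 3 < 10 → go left. Place as left child of 10.
Insert 47: 47 > 23 → go right; 47 < 49 → go left; 47 > 45 → go right. Place as right child of 45.
Insert 9: 9 < 23 → go left; 9 < 12 → go left; 9 < 10 → go left; 9 > 3 → go right. Place as right child of 3.
Insert 39: 39 > 23 → go right; 39 < 49 → go left; 39 < 45 → go left; 39 < 43 → go left; 39 > 37 → go right. Place as right child of 37.
Insert 36: 36 > 23 → go right; 36 < 49 → go left; 36 < 45 → go left; 36 < 43 → go left; 36 < 37 → go left. Place as left child of 37.

Delete 12 (two children — replace with in-order successor).
After deletion, deepest node is 39 at depth 5.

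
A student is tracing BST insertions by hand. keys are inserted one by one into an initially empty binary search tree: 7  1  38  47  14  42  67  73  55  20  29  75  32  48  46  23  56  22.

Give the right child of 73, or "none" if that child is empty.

75

Insert 7: tree is empty, so 7 becomes the root.
Insert 1: 1 < 7 → go left. Place as left child of 7.
Insert 38: 38 > 7 → go right. Place as right child of 7.
Insert 47: 47 > 7 → go right; 47 > 38 → go right. Place as right child of 38.
Insert 14: 14 > 7 → go right; 14 < 38 → go left. Place as left child of 38.
Insert 42: 42 > 7 → go right; 42 > 38 → go right; 42 < 47 → go left. Place as left child of 47.
Insert 67: 67 > 7 → go right; 67 > 38 → go right; 67 > 47 → go right. Place as right child of 47.
Insert 73: 73 > 7 → go right; 73 > 38 → go right; 73 > 47 → go right; 73 > 67 → go right. Place as right child of 67.
Insert 55: 55 > 7 → go right; 55 > 38 → go right; 55 > 47 → go right; 55 < 67 → go left. Place as left child of 67.
Insert 20: 20 > 7 → go right; 20 < 38 → go left; 20 > 14 → go right. Place as right child of 14.
Insert 29: 29 > 7 → go right; 29 < 38 → go left; 29 > 14 → go right; 29 > 20 → go right. Place as right child of 20.
Insert 75: 75 > 7 → go right; 75 > 38 → go right; 75 > 47 → go right; 75 > 67 → go right; 75 > 73 → go right. Place as right child of 73.
Insert 32: 32 > 7 → go right; 32 < 38 → go left; 32 > 14 → go right; 32 > 20 → go right; 32 > 29 → go right. Place as right child of 29.
Insert 48: 48 > 7 → go right; 48 > 38 → go right; 48 > 47 → go right; 48 < 67 → go left; 48 < 55 → go left. Place as left child of 55.
Insert 46: 46 > 7 → go right; 46 > 38 → go right; 46 < 47 → go left; 46 > 42 → go right. Place as right child of 42.
Insert 23: 23 > 7 → go right; 23 < 38 → go left; 23 > 14 → go right; 23 > 20 → go right; 23 < 29 → go left. Place as left child of 29.
Insert 56: 56 > 7 → go right; 56 > 38 → go right; 56 > 47 → go right; 56 < 67 → go left; 56 > 55 → go right. Place as right child of 55.
Insert 22: 22 > 7 → go right; 22 < 38 → go left; 22 > 14 → go right; 22 > 20 → go right; 22 < 29 → go left; 22 < 23 → go left. Place as left child of 23.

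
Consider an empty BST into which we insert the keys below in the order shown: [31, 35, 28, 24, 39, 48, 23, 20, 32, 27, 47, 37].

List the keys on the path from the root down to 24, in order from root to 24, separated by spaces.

Resulting structure (node: left, right):
  31: L=28, R=35
  35: L=32, R=39
  28: L=24, R=–
  24: L=23, R=27
  39: L=37, R=48
  48: L=47, R=–
  23: L=20, R=–
  20: L=–, R=–
  32: L=–, R=–
  27: L=–, R=–
  47: L=–, R=–
  37: L=–, R=–

31 28 24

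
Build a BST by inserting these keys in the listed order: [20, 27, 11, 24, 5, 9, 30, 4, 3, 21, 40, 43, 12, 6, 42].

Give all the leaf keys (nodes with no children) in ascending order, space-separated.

Insert 20: tree is empty, so 20 becomes the root.
Insert 27: 27 > 20 → go right. Place as right child of 20.
Insert 11: 11 < 20 → go left. Place as left child of 20.
Insert 24: 24 > 20 → go right; 24 < 27 → go left. Place as left child of 27.
Insert 5: 5 < 20 → go left; 5 < 11 → go left. Place as left child of 11.
Insert 9: 9 < 20 → go left; 9 < 11 → go left; 9 > 5 → go right. Place as right child of 5.
Insert 30: 30 > 20 → go right; 30 > 27 → go right. Place as right child of 27.
Insert 4: 4 < 20 → go left; 4 < 11 → go left; 4 < 5 → go left. Place as left child of 5.
Insert 3: 3 < 20 → go left; 3 < 11 → go left; 3 < 5 → go left; 3 < 4 → go left. Place as left child of 4.
Insert 21: 21 > 20 → go right; 21 < 27 → go left; 21 < 24 → go left. Place as left child of 24.
Insert 40: 40 > 20 → go right; 40 > 27 → go right; 40 > 30 → go right. Place as right child of 30.
Insert 43: 43 > 20 → go right; 43 > 27 → go right; 43 > 30 → go right; 43 > 40 → go right. Place as right child of 40.
Insert 12: 12 < 20 → go left; 12 > 11 → go right. Place as right child of 11.
Insert 6: 6 < 20 → go left; 6 < 11 → go left; 6 > 5 → go right; 6 < 9 → go left. Place as left child of 9.
Insert 42: 42 > 20 → go right; 42 > 27 → go right; 42 > 30 → go right; 42 > 40 → go right; 42 < 43 → go left. Place as left child of 43.

3 6 12 21 42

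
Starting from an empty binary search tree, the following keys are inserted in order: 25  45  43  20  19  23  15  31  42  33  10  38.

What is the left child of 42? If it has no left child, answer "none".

Insert 25: tree is empty, so 25 becomes the root.
Insert 45: 45 > 25 → go right. Place as right child of 25.
Insert 43: 43 > 25 → go right; 43 < 45 → go left. Place as left child of 45.
Insert 20: 20 < 25 → go left. Place as left child of 25.
Insert 19: 19 < 25 → go left; 19 < 20 → go left. Place as left child of 20.
Insert 23: 23 < 25 → go left; 23 > 20 → go right. Place as right child of 20.
Insert 15: 15 < 25 → go left; 15 < 20 → go left; 15 < 19 → go left. Place as left child of 19.
Insert 31: 31 > 25 → go right; 31 < 45 → go left; 31 < 43 → go left. Place as left child of 43.
Insert 42: 42 > 25 → go right; 42 < 45 → go left; 42 < 43 → go left; 42 > 31 → go right. Place as right child of 31.
Insert 33: 33 > 25 → go right; 33 < 45 → go left; 33 < 43 → go left; 33 > 31 → go right; 33 < 42 → go left. Place as left child of 42.
Insert 10: 10 < 25 → go left; 10 < 20 → go left; 10 < 19 → go left; 10 < 15 → go left. Place as left child of 15.
Insert 38: 38 > 25 → go right; 38 < 45 → go left; 38 < 43 → go left; 38 > 31 → go right; 38 < 42 → go left; 38 > 33 → go right. Place as right child of 33.

33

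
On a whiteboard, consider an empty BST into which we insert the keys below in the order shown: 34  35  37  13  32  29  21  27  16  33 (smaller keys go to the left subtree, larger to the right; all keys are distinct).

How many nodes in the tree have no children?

4

Insert 34: tree is empty, so 34 becomes the root.
Insert 35: 35 > 34 → go right. Place as right child of 34.
Insert 37: 37 > 34 → go right; 37 > 35 → go right. Place as right child of 35.
Insert 13: 13 < 34 → go left. Place as left child of 34.
Insert 32: 32 < 34 → go left; 32 > 13 → go right. Place as right child of 13.
Insert 29: 29 < 34 → go left; 29 > 13 → go right; 29 < 32 → go left. Place as left child of 32.
Insert 21: 21 < 34 → go left; 21 > 13 → go right; 21 < 32 → go left; 21 < 29 → go left. Place as left child of 29.
Insert 27: 27 < 34 → go left; 27 > 13 → go right; 27 < 32 → go left; 27 < 29 → go left; 27 > 21 → go right. Place as right child of 21.
Insert 16: 16 < 34 → go left; 16 > 13 → go right; 16 < 32 → go left; 16 < 29 → go left; 16 < 21 → go left. Place as left child of 21.
Insert 33: 33 < 34 → go left; 33 > 13 → go right; 33 > 32 → go right. Place as right child of 32.

Leaves: 16, 27, 33, 37 — 4 in total.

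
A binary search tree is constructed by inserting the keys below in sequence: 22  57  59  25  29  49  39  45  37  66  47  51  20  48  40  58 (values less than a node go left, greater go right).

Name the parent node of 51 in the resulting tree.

Insert 22: tree is empty, so 22 becomes the root.
Insert 57: 57 > 22 → go right. Place as right child of 22.
Insert 59: 59 > 22 → go right; 59 > 57 → go right. Place as right child of 57.
Insert 25: 25 > 22 → go right; 25 < 57 → go left. Place as left child of 57.
Insert 29: 29 > 22 → go right; 29 < 57 → go left; 29 > 25 → go right. Place as right child of 25.
Insert 49: 49 > 22 → go right; 49 < 57 → go left; 49 > 25 → go right; 49 > 29 → go right. Place as right child of 29.
Insert 39: 39 > 22 → go right; 39 < 57 → go left; 39 > 25 → go right; 39 > 29 → go right; 39 < 49 → go left. Place as left child of 49.
Insert 45: 45 > 22 → go right; 45 < 57 → go left; 45 > 25 → go right; 45 > 29 → go right; 45 < 49 → go left; 45 > 39 → go right. Place as right child of 39.
Insert 37: 37 > 22 → go right; 37 < 57 → go left; 37 > 25 → go right; 37 > 29 → go right; 37 < 49 → go left; 37 < 39 → go left. Place as left child of 39.
Insert 66: 66 > 22 → go right; 66 > 57 → go right; 66 > 59 → go right. Place as right child of 59.
Insert 47: 47 > 22 → go right; 47 < 57 → go left; 47 > 25 → go right; 47 > 29 → go right; 47 < 49 → go left; 47 > 39 → go right; 47 > 45 → go right. Place as right child of 45.
Insert 51: 51 > 22 → go right; 51 < 57 → go left; 51 > 25 → go right; 51 > 29 → go right; 51 > 49 → go right. Place as right child of 49.
Insert 20: 20 < 22 → go left. Place as left child of 22.
Insert 48: 48 > 22 → go right; 48 < 57 → go left; 48 > 25 → go right; 48 > 29 → go right; 48 < 49 → go left; 48 > 39 → go right; 48 > 45 → go right; 48 > 47 → go right. Place as right child of 47.
Insert 40: 40 > 22 → go right; 40 < 57 → go left; 40 > 25 → go right; 40 > 29 → go right; 40 < 49 → go left; 40 > 39 → go right; 40 < 45 → go left. Place as left child of 45.
Insert 58: 58 > 22 → go right; 58 > 57 → go right; 58 < 59 → go left. Place as left child of 59.

49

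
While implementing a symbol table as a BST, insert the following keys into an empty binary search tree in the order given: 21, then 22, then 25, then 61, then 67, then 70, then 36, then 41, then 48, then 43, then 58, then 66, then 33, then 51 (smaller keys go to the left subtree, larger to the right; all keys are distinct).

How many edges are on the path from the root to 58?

Insert 21: tree is empty, so 21 becomes the root.
Insert 22: 22 > 21 → go right. Place as right child of 21.
Insert 25: 25 > 21 → go right; 25 > 22 → go right. Place as right child of 22.
Insert 61: 61 > 21 → go right; 61 > 22 → go right; 61 > 25 → go right. Place as right child of 25.
Insert 67: 67 > 21 → go right; 67 > 22 → go right; 67 > 25 → go right; 67 > 61 → go right. Place as right child of 61.
Insert 70: 70 > 21 → go right; 70 > 22 → go right; 70 > 25 → go right; 70 > 61 → go right; 70 > 67 → go right. Place as right child of 67.
Insert 36: 36 > 21 → go right; 36 > 22 → go right; 36 > 25 → go right; 36 < 61 → go left. Place as left child of 61.
Insert 41: 41 > 21 → go right; 41 > 22 → go right; 41 > 25 → go right; 41 < 61 → go left; 41 > 36 → go right. Place as right child of 36.
Insert 48: 48 > 21 → go right; 48 > 22 → go right; 48 > 25 → go right; 48 < 61 → go left; 48 > 36 → go right; 48 > 41 → go right. Place as right child of 41.
Insert 43: 43 > 21 → go right; 43 > 22 → go right; 43 > 25 → go right; 43 < 61 → go left; 43 > 36 → go right; 43 > 41 → go right; 43 < 48 → go left. Place as left child of 48.
Insert 58: 58 > 21 → go right; 58 > 22 → go right; 58 > 25 → go right; 58 < 61 → go left; 58 > 36 → go right; 58 > 41 → go right; 58 > 48 → go right. Place as right child of 48.
Insert 66: 66 > 21 → go right; 66 > 22 → go right; 66 > 25 → go right; 66 > 61 → go right; 66 < 67 → go left. Place as left child of 67.
Insert 33: 33 > 21 → go right; 33 > 22 → go right; 33 > 25 → go right; 33 < 61 → go left; 33 < 36 → go left. Place as left child of 36.
Insert 51: 51 > 21 → go right; 51 > 22 → go right; 51 > 25 → go right; 51 < 61 → go left; 51 > 36 → go right; 51 > 41 → go right; 51 > 48 → go right; 51 < 58 → go left. Place as left child of 58.

Path to 58: 21 → 22 → 25 → 61 → 36 → 41 → 48 → 58, which is 7 edges.

7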